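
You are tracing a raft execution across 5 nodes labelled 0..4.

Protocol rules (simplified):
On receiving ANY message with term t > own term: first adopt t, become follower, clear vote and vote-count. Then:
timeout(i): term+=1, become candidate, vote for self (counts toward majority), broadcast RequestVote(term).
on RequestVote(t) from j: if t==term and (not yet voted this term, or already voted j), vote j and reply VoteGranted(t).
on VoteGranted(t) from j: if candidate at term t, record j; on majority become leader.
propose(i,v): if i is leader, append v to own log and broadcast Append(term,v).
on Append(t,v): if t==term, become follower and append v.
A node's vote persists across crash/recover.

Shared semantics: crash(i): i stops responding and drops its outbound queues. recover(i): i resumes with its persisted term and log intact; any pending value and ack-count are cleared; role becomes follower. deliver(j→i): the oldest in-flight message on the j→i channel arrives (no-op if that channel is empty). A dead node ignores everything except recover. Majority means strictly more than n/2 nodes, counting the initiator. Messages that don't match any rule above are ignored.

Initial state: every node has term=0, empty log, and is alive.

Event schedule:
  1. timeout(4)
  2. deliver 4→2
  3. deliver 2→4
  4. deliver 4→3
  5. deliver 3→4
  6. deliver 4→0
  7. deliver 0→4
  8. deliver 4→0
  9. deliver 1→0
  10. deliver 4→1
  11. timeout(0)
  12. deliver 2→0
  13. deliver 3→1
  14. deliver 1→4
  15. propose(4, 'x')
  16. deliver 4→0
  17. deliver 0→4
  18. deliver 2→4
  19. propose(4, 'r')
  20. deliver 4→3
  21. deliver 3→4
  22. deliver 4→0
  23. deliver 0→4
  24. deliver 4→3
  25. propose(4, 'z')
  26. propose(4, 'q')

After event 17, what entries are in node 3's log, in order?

[1] timeout(4) → N4(cand t1 [-])
[2] deliver 4→2 → N2(foll t1 [-])
[3] deliver 2→4 → ∅
[4] deliver 4→3 → N3(foll t1 [-])
[5] deliver 3→4 → N4(lead t1 [-])
[6] deliver 4→0 → N0(foll t1 [-])
[7] deliver 0→4 → ∅
[8] deliver 4→0 → ∅
[9] deliver 1→0 → ∅
[10] deliver 4→1 → N1(foll t1 [-])
[11] timeout(0) → N0(cand t2 [-])
[12] deliver 2→0 → ∅
[13] deliver 3→1 → ∅
[14] deliver 1→4 → ∅
[15] propose(4,'x') → N4(lead t1 [x])
[16] deliver 4→0 → ∅
[17] deliver 0→4 → N4(foll t2 [x])

empty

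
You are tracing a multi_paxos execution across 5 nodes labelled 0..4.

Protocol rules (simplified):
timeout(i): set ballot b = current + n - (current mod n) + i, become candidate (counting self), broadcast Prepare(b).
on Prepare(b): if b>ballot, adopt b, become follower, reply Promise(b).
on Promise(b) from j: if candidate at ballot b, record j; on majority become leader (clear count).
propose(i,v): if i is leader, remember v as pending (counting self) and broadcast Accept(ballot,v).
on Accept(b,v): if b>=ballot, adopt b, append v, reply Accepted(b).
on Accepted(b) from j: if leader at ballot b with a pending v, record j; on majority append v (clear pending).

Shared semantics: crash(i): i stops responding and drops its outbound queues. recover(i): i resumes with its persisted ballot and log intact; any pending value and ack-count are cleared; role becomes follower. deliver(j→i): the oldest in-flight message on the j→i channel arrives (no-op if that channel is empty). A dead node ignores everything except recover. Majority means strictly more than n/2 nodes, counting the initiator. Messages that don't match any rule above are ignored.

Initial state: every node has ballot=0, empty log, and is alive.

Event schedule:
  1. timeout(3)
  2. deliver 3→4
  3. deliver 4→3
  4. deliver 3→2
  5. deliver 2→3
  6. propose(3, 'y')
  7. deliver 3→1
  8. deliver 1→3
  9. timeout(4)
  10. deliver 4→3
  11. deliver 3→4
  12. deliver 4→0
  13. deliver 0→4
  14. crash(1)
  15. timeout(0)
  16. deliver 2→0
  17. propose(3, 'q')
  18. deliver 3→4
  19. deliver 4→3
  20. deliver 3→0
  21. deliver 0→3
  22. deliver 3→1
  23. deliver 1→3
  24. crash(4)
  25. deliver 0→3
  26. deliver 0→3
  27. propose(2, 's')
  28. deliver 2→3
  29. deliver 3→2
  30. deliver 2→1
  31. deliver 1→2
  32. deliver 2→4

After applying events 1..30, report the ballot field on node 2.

8

[1] timeout(3) → N3(cand b8 [-])
[2] deliver 3→4 → N4(foll b8 [-])
[3] deliver 4→3 → ∅
[4] deliver 3→2 → N2(foll b8 [-])
[5] deliver 2→3 → N3(lead b8 [-])
[6] propose(3,'y') → ∅
[7] deliver 3→1 → N1(foll b8 [-])
[8] deliver 1→3 → ∅
[9] timeout(4) → N4(cand b14 [-])
[10] deliver 4→3 → N3(foll b14 [-])
[11] deliver 3→4 → ∅
[12] deliver 4→0 → N0(foll b14 [-])
[13] deliver 0→4 → ∅
[14] crash(1) → N1(✗foll b8 [-])
[15] timeout(0) → N0(cand b15 [-])
[16] deliver 2→0 → ∅
[17] propose(3,'q') → ∅
[18] deliver 3→4 → N4(lead b14 [-])
[19] deliver 4→3 → ∅
[20] deliver 3→0 → ∅
[21] deliver 0→3 → N3(foll b15 [-])
[22] deliver 3→1 → ∅
[23] deliver 1→3 → ∅
[24] crash(4) → N4(✗lead b14 [-])
[25] deliver 0→3 → ∅
[26] deliver 0→3 → ∅
[27] propose(2,'s') → ∅
[28] deliver 2→3 → ∅
[29] deliver 3→2 → N2(foll b8 [y])
[30] deliver 2→1 → ∅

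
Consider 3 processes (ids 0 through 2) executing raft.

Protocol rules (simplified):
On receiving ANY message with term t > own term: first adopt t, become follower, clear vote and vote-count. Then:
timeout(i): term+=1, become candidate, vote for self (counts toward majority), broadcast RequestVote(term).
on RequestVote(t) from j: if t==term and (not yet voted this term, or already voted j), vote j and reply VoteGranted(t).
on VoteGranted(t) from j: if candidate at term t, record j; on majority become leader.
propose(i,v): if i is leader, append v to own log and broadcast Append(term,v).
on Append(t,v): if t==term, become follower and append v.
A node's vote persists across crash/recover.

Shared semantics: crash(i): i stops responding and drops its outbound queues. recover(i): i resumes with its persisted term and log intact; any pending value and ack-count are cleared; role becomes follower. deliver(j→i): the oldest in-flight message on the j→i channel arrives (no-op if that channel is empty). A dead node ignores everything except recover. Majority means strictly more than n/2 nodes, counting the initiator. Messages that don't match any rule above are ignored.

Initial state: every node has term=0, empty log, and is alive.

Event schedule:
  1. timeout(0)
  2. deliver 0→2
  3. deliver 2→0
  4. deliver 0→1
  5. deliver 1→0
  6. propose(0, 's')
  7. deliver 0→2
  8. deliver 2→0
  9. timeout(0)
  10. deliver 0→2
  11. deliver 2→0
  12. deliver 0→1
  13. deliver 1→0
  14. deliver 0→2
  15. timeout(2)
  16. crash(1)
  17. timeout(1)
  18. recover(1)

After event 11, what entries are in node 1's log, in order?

step 1 timeout(0): 0={cand,t=1,log=-}
step 2 deliver 0→2: 2={foll,t=1,log=-}
step 3 deliver 2→0: 0={lead,t=1,log=-}
step 4 deliver 0→1: 1={foll,t=1,log=-}
step 5 deliver 1→0: —
step 6 propose(0,'s'): 0={lead,t=1,log=s}
step 7 deliver 0→2: 2={foll,t=1,log=s}
step 8 deliver 2→0: —
step 9 timeout(0): 0={cand,t=2,log=s}
step 10 deliver 0→2: 2={foll,t=2,log=s}
step 11 deliver 2→0: 0={lead,t=2,log=s}

empty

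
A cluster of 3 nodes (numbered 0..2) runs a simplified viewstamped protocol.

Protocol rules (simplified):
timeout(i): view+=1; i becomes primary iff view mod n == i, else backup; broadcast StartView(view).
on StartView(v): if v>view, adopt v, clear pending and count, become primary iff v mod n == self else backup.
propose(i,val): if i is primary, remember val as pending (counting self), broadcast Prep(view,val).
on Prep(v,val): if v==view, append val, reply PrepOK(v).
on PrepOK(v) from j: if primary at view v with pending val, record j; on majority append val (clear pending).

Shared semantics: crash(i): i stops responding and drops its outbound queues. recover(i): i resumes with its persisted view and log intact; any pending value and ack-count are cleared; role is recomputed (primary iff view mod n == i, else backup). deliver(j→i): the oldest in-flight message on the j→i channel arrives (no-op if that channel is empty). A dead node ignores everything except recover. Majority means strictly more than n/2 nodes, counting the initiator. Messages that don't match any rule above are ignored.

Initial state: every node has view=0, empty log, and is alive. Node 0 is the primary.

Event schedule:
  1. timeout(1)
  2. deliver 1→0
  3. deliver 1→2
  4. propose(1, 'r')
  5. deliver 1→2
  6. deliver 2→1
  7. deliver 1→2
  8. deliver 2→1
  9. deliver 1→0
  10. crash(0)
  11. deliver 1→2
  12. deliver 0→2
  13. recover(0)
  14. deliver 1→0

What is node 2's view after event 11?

1

e1 timeout(1): 1[prim,v=1,-]
e2 deliver 1→0: 0[back,v=1,-]
e3 deliver 1→2: 2[back,v=1,-]
e4 propose(1,'r'): ·
e5 deliver 1→2: 2[back,v=1,r]
e6 deliver 2→1: 1[prim,v=1,r]
e7 deliver 1→2: ·
e8 deliver 2→1: ·
e9 deliver 1→0: 0[back,v=1,r]
e10 crash(0): 0[✗back,v=1,r]
e11 deliver 1→2: ·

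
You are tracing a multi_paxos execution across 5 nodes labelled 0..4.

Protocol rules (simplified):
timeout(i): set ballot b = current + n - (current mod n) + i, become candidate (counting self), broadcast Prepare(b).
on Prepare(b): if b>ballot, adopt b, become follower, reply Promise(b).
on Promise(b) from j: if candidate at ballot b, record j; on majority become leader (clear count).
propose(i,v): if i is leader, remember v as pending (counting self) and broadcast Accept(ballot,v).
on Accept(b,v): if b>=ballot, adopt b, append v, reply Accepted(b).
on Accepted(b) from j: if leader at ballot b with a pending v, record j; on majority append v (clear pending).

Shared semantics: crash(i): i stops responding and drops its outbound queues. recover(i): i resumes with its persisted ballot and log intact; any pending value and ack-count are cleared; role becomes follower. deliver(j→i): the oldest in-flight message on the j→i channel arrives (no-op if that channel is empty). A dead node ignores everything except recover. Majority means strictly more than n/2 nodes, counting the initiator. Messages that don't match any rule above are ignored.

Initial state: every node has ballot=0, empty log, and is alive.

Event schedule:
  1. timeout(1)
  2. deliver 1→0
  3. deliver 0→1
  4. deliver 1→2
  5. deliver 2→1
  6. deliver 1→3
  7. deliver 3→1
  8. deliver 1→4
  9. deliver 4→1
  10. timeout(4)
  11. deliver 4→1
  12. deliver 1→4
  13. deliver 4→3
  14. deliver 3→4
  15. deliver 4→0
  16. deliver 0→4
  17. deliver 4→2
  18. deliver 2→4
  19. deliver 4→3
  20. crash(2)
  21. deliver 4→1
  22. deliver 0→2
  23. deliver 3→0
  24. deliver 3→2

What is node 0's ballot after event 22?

14

step 1 timeout(1): 1={cand,b=6,log=-}
step 2 deliver 1→0: 0={foll,b=6,log=-}
step 3 deliver 0→1: —
step 4 deliver 1→2: 2={foll,b=6,log=-}
step 5 deliver 2→1: 1={lead,b=6,log=-}
step 6 deliver 1→3: 3={foll,b=6,log=-}
step 7 deliver 3→1: —
step 8 deliver 1→4: 4={foll,b=6,log=-}
step 9 deliver 4→1: —
step 10 timeout(4): 4={cand,b=14,log=-}
step 11 deliver 4→1: 1={foll,b=14,log=-}
step 12 deliver 1→4: —
step 13 deliver 4→3: 3={foll,b=14,log=-}
step 14 deliver 3→4: 4={lead,b=14,log=-}
step 15 deliver 4→0: 0={foll,b=14,log=-}
step 16 deliver 0→4: —
step 17 deliver 4→2: 2={foll,b=14,log=-}
step 18 deliver 2→4: —
step 19 deliver 4→3: —
step 20 crash(2): 2={✗foll,b=14,log=-}
step 21 deliver 4→1: —
step 22 deliver 0→2: —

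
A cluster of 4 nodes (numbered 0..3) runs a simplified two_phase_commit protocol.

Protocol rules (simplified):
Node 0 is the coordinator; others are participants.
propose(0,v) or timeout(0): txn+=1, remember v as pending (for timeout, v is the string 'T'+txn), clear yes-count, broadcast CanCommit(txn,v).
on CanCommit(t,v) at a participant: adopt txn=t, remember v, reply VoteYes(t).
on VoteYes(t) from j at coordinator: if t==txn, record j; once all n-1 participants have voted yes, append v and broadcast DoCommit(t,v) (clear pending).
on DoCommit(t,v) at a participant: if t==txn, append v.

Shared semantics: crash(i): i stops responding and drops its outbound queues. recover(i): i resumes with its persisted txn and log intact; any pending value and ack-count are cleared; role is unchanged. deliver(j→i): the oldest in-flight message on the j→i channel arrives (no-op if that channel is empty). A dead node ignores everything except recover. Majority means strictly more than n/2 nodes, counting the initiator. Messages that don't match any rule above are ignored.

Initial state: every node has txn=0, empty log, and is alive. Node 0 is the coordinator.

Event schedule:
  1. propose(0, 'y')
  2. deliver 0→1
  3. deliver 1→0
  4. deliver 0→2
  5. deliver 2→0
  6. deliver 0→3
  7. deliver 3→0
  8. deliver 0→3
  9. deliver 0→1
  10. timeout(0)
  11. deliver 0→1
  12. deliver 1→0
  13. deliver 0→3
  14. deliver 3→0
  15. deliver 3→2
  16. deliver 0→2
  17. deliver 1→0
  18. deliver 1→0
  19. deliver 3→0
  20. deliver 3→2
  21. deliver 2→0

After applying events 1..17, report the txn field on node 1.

2

after 1 — propose(0,'y'): n0:coor/t1/[-]
after 2 — deliver 0→1: n1:part/t1/[-]
after 3 — deliver 1→0: ·
after 4 — deliver 0→2: n2:part/t1/[-]
after 5 — deliver 2→0: ·
after 6 — deliver 0→3: n3:part/t1/[-]
after 7 — deliver 3→0: n0:coor/t1/[y]
after 8 — deliver 0→3: n3:part/t1/[y]
after 9 — deliver 0→1: n1:part/t1/[y]
after 10 — timeout(0): n0:coor/t2/[y]
after 11 — deliver 0→1: n1:part/t2/[y]
after 12 — deliver 1→0: ·
after 13 — deliver 0→3: n3:part/t2/[y]
after 14 — deliver 3→0: ·
after 15 — deliver 3→2: ·
after 16 — deliver 0→2: n2:part/t1/[y]
after 17 — deliver 1→0: ·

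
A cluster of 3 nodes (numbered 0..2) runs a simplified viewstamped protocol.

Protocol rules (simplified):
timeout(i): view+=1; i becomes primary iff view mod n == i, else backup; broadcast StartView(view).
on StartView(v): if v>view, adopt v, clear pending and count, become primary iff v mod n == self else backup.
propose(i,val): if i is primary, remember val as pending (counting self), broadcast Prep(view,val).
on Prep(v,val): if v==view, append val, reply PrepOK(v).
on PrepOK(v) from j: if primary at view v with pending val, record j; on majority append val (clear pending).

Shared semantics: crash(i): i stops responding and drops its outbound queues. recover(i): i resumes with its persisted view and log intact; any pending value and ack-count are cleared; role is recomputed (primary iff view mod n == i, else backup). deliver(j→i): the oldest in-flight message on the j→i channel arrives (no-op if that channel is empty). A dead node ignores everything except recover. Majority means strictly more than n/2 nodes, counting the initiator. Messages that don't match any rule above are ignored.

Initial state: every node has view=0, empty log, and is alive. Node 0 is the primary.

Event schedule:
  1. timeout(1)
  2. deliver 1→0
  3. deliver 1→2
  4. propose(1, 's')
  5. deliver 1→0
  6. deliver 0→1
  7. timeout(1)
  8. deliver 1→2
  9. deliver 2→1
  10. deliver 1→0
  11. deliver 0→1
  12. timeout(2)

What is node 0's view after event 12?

after 1 — timeout(1): n1:prim/v1/[-]
after 2 — deliver 1→0: n0:back/v1/[-]
after 3 — deliver 1→2: n2:back/v1/[-]
after 4 — propose(1,'s'): ·
after 5 — deliver 1→0: n0:back/v1/[s]
after 6 — deliver 0→1: n1:prim/v1/[s]
after 7 — timeout(1): n1:back/v2/[s]
after 8 — deliver 1→2: n2:back/v1/[s]
after 9 — deliver 2→1: ·
after 10 — deliver 1→0: n0:back/v2/[s]
after 11 — deliver 0→1: ·
after 12 — timeout(2): n2:prim/v2/[s]

2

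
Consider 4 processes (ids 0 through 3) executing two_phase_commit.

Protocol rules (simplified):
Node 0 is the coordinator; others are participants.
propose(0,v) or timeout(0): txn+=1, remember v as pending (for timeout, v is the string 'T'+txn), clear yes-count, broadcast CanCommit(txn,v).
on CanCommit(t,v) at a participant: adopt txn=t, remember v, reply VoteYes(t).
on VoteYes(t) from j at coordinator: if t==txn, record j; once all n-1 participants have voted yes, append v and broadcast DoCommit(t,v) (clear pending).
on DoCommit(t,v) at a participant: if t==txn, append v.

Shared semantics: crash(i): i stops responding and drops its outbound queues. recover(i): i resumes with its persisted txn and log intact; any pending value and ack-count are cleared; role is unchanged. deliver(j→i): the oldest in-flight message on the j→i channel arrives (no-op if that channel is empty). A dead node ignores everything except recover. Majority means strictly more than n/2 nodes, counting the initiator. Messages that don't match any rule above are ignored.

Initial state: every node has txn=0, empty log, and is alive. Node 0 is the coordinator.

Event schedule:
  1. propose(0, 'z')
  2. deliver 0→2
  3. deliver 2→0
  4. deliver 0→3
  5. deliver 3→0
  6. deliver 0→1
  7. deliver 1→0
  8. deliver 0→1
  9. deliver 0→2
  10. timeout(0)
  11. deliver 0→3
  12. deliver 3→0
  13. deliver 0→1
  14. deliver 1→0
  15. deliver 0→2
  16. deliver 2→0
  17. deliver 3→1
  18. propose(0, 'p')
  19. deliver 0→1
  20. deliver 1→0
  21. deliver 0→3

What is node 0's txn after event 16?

2

[1] propose(0,'z') → N0(coor t1 [-])
[2] deliver 0→2 → N2(part t1 [-])
[3] deliver 2→0 → ∅
[4] deliver 0→3 → N3(part t1 [-])
[5] deliver 3→0 → ∅
[6] deliver 0→1 → N1(part t1 [-])
[7] deliver 1→0 → N0(coor t1 [z])
[8] deliver 0→1 → N1(part t1 [z])
[9] deliver 0→2 → N2(part t1 [z])
[10] timeout(0) → N0(coor t2 [z])
[11] deliver 0→3 → N3(part t1 [z])
[12] deliver 3→0 → ∅
[13] deliver 0→1 → N1(part t2 [z])
[14] deliver 1→0 → ∅
[15] deliver 0→2 → N2(part t2 [z])
[16] deliver 2→0 → ∅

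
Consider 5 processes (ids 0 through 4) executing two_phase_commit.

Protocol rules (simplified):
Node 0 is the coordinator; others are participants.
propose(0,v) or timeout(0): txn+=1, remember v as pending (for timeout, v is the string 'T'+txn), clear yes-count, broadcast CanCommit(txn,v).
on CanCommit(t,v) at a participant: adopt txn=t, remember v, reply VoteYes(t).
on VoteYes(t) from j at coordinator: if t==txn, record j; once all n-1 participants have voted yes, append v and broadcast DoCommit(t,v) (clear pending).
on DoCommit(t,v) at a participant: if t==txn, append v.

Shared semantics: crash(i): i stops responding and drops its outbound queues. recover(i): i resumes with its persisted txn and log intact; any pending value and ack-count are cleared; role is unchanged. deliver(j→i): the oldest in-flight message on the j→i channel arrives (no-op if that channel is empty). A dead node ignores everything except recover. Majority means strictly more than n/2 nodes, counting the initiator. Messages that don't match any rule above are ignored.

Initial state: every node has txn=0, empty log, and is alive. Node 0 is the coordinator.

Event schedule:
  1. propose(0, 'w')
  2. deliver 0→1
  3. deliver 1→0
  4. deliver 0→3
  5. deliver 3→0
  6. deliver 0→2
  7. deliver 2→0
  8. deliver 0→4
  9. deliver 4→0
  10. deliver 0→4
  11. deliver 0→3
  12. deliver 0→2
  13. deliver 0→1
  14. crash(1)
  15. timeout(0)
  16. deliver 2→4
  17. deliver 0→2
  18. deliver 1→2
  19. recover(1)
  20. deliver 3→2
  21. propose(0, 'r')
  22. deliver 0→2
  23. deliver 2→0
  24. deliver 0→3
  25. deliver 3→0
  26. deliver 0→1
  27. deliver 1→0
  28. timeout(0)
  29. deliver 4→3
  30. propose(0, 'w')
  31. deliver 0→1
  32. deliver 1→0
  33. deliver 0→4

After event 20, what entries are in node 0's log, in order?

[1] propose(0,'w') → N0(coor t1 [-])
[2] deliver 0→1 → N1(part t1 [-])
[3] deliver 1→0 → ∅
[4] deliver 0→3 → N3(part t1 [-])
[5] deliver 3→0 → ∅
[6] deliver 0→2 → N2(part t1 [-])
[7] deliver 2→0 → ∅
[8] deliver 0→4 → N4(part t1 [-])
[9] deliver 4→0 → N0(coor t1 [w])
[10] deliver 0→4 → N4(part t1 [w])
[11] deliver 0→3 → N3(part t1 [w])
[12] deliver 0→2 → N2(part t1 [w])
[13] deliver 0→1 → N1(part t1 [w])
[14] crash(1) → N1(✗part t1 [w])
[15] timeout(0) → N0(coor t2 [w])
[16] deliver 2→4 → ∅
[17] deliver 0→2 → N2(part t2 [w])
[18] deliver 1→2 → ∅
[19] recover(1) → N1(part t1 [w])
[20] deliver 3→2 → ∅

w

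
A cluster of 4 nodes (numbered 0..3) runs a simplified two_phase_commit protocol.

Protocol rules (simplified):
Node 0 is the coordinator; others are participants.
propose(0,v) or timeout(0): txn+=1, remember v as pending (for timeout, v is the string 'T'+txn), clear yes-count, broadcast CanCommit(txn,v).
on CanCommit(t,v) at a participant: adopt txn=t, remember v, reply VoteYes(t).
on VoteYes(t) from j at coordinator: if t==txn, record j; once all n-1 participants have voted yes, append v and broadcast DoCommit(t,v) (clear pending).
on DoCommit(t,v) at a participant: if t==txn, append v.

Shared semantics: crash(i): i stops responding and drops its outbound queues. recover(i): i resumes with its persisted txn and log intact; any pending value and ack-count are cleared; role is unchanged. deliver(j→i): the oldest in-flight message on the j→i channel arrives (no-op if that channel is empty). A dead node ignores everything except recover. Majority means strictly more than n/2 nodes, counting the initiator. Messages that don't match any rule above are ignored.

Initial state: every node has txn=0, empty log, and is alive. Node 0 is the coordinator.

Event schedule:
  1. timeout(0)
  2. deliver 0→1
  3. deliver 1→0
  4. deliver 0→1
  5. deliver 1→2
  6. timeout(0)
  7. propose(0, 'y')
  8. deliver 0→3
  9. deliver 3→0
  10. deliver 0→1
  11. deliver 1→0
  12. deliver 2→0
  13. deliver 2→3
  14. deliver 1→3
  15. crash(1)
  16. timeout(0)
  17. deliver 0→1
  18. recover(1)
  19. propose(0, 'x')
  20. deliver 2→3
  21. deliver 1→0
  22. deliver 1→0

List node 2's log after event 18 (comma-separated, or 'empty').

after 1 — timeout(0): n0:coor/t1/[-]
after 2 — deliver 0→1: n1:part/t1/[-]
after 3 — deliver 1→0: ·
after 4 — deliver 0→1: ·
after 5 — deliver 1→2: ·
after 6 — timeout(0): n0:coor/t2/[-]
after 7 — propose(0,'y'): n0:coor/t3/[-]
after 8 — deliver 0→3: n3:part/t1/[-]
after 9 — deliver 3→0: ·
after 10 — deliver 0→1: n1:part/t2/[-]
after 11 — deliver 1→0: ·
after 12 — deliver 2→0: ·
after 13 — deliver 2→3: ·
after 14 — deliver 1→3: ·
after 15 — crash(1): n1:✗part/t2/[-]
after 16 — timeout(0): n0:coor/t4/[-]
after 17 — deliver 0→1: ·
after 18 — recover(1): n1:part/t2/[-]

empty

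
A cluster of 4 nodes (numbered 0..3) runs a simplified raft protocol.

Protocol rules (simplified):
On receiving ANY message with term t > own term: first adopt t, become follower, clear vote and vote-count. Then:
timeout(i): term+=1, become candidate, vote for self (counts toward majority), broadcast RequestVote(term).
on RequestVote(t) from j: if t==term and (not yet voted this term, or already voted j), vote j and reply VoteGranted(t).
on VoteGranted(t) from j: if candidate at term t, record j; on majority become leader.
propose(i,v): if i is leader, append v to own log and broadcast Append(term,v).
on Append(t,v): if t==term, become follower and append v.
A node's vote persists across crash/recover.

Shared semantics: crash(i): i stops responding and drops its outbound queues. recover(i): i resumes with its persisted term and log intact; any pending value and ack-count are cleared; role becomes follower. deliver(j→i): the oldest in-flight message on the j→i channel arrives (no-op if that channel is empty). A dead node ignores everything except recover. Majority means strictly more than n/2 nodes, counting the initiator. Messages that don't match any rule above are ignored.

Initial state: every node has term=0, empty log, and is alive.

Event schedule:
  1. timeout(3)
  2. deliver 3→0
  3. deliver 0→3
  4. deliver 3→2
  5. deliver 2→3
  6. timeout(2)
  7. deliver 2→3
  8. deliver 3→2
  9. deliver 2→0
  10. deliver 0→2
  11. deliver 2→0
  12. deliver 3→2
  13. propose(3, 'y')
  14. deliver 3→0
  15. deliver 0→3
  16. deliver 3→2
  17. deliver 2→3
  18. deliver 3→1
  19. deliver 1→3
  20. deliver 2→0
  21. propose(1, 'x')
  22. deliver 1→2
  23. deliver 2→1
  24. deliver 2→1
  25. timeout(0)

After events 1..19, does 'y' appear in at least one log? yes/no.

no

step 1 timeout(3): 3={cand,t=1,log=-}
step 2 deliver 3→0: 0={foll,t=1,log=-}
step 3 deliver 0→3: —
step 4 deliver 3→2: 2={foll,t=1,log=-}
step 5 deliver 2→3: 3={lead,t=1,log=-}
step 6 timeout(2): 2={cand,t=2,log=-}
step 7 deliver 2→3: 3={foll,t=2,log=-}
step 8 deliver 3→2: —
step 9 deliver 2→0: 0={foll,t=2,log=-}
step 10 deliver 0→2: 2={lead,t=2,log=-}
step 11 deliver 2→0: —
step 12 deliver 3→2: —
step 13 propose(3,'y'): —
step 14 deliver 3→0: —
step 15 deliver 0→3: —
step 16 deliver 3→2: —
step 17 deliver 2→3: —
step 18 deliver 3→1: 1={foll,t=1,log=-}
step 19 deliver 1→3: —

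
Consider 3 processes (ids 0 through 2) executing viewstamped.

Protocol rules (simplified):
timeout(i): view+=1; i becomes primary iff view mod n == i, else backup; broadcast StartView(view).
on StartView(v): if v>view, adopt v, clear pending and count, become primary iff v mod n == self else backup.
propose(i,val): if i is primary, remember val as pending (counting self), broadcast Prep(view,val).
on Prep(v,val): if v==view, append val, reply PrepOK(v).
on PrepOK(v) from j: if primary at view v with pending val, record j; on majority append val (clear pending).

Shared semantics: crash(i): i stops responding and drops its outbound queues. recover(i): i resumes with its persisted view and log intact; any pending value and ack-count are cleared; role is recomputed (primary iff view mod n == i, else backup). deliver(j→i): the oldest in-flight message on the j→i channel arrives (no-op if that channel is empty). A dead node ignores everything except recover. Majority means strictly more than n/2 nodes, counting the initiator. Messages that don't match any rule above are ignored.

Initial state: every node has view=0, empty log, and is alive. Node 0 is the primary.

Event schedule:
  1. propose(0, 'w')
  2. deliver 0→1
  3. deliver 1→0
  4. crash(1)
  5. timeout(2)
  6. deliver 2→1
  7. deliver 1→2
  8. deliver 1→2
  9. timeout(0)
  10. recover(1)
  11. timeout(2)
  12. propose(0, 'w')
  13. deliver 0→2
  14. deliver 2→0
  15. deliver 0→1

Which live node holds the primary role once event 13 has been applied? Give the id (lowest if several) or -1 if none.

after 1 — propose(0,'w'): ·
after 2 — deliver 0→1: n1:back/v0/[w]
after 3 — deliver 1→0: n0:prim/v0/[w]
after 4 — crash(1): n1:✗back/v0/[w]
after 5 — timeout(2): n2:back/v1/[-]
after 6 — deliver 2→1: ·
after 7 — deliver 1→2: ·
after 8 — deliver 1→2: ·
after 9 — timeout(0): n0:back/v1/[w]
after 10 — recover(1): n1:back/v0/[w]
after 11 — timeout(2): n2:prim/v2/[-]
after 12 — propose(0,'w'): ·
after 13 — deliver 0→2: ·

2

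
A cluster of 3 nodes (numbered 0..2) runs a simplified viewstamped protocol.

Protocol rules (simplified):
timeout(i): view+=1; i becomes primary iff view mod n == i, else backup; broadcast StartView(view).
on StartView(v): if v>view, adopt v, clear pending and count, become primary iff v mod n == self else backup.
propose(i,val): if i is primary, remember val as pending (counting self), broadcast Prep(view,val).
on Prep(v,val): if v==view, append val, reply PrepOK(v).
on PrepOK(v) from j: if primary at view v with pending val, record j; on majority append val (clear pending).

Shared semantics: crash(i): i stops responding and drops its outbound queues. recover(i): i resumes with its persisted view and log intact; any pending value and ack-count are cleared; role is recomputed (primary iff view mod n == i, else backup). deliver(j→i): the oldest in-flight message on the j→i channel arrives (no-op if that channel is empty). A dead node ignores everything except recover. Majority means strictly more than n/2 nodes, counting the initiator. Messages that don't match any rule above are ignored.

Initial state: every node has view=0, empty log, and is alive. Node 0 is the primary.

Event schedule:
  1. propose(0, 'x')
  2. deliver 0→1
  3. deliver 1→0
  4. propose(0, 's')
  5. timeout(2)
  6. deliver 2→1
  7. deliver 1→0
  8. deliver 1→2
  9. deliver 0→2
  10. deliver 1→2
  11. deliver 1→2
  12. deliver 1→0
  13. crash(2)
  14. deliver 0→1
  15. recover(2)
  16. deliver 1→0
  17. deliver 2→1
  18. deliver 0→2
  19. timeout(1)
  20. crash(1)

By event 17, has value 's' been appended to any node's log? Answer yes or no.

step 1 propose(0,'x'): —
step 2 deliver 0→1: 1={back,v=0,log=x}
step 3 deliver 1→0: 0={prim,v=0,log=x}
step 4 propose(0,'s'): —
step 5 timeout(2): 2={back,v=1,log=-}
step 6 deliver 2→1: 1={prim,v=1,log=x}
step 7 deliver 1→0: —
step 8 deliver 1→2: —
step 9 deliver 0→2: —
step 10 deliver 1→2: —
step 11 deliver 1→2: —
step 12 deliver 1→0: —
step 13 crash(2): 2={✗back,v=1,log=-}
step 14 deliver 0→1: —
step 15 recover(2): 2={back,v=1,log=-}
step 16 deliver 1→0: —
step 17 deliver 2→1: —

no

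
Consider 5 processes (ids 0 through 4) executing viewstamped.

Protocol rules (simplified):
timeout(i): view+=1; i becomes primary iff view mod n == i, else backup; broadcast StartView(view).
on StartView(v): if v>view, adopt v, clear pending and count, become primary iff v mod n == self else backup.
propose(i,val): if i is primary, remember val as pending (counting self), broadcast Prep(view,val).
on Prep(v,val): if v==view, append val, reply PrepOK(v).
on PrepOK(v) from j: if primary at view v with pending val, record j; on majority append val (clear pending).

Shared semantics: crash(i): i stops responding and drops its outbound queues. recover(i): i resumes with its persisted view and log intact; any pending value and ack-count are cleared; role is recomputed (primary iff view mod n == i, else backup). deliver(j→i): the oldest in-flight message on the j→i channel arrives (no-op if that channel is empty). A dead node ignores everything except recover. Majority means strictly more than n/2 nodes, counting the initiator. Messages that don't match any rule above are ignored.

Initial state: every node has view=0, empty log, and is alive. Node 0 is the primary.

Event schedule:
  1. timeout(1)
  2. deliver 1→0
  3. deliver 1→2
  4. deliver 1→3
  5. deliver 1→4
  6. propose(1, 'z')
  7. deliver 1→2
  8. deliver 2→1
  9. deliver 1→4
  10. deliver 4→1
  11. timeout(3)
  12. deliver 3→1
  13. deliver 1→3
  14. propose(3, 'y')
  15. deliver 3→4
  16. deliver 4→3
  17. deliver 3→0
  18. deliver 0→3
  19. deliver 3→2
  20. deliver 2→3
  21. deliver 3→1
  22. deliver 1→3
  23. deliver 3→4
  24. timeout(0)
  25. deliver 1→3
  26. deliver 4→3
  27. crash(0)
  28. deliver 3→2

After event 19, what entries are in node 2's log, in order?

1. timeout(1):  <1:prim v1 ->
2. deliver 1→0:  <0:back v1 ->
3. deliver 1→2:  <2:back v1 ->
4. deliver 1→3:  <3:back v1 ->
5. deliver 1→4:  <4:back v1 ->
6. propose(1,'z'):  nop
7. deliver 1→2:  <2:back v1 z>
8. deliver 2→1:  nop
9. deliver 1→4:  <4:back v1 z>
10. deliver 4→1:  <1:prim v1 z>
11. timeout(3):  <3:back v2 ->
12. deliver 3→1:  <1:back v2 z>
13. deliver 1→3:  nop
14. propose(3,'y'):  nop
15. deliver 3→4:  <4:back v2 z>
16. deliver 4→3:  nop
17. deliver 3→0:  <0:back v2 ->
18. deliver 0→3:  nop
19. deliver 3→2:  <2:prim v2 z>

z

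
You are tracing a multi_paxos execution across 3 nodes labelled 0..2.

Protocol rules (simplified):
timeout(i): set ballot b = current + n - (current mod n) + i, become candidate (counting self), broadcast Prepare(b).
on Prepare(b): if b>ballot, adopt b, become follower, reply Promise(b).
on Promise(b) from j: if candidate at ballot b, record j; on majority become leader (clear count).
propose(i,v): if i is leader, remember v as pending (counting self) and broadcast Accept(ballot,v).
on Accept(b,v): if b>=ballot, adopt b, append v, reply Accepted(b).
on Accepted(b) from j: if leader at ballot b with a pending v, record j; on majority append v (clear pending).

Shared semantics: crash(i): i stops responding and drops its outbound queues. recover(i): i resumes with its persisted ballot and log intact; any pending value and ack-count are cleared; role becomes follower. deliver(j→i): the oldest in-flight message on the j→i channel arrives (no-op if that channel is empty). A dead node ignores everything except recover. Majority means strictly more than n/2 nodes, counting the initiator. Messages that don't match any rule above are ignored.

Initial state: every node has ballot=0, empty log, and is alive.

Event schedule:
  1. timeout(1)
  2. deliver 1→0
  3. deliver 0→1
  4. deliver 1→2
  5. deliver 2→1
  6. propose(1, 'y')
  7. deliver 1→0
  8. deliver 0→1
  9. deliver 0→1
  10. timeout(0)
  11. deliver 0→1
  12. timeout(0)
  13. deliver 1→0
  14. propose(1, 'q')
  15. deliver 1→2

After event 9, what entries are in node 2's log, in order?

empty

1. timeout(1):  <1:cand b4 ->
2. deliver 1→0:  <0:foll b4 ->
3. deliver 0→1:  <1:lead b4 ->
4. deliver 1→2:  <2:foll b4 ->
5. deliver 2→1:  nop
6. propose(1,'y'):  nop
7. deliver 1→0:  <0:foll b4 y>
8. deliver 0→1:  <1:lead b4 y>
9. deliver 0→1:  nop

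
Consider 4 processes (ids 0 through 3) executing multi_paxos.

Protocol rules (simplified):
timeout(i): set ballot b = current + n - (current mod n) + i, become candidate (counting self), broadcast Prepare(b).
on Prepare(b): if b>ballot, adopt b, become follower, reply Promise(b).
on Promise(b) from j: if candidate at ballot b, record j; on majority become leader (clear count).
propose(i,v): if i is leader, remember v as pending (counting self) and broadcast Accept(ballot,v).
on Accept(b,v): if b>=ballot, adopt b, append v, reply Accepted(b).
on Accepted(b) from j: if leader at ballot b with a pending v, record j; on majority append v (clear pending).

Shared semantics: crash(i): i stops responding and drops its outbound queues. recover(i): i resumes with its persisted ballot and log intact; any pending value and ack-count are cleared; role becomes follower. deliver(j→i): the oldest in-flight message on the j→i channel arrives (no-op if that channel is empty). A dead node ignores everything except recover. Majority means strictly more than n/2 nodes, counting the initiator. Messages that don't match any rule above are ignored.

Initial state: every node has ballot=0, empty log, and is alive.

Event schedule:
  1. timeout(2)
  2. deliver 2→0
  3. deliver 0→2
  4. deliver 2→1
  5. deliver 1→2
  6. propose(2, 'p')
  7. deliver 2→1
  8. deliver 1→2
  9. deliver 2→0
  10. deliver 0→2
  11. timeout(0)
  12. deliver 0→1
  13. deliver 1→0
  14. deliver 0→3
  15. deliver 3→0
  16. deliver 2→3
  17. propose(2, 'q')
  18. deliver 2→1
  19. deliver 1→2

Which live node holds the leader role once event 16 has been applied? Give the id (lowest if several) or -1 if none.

0

after 1 — timeout(2): n2:cand/b6/[-]
after 2 — deliver 2→0: n0:foll/b6/[-]
after 3 — deliver 0→2: ·
after 4 — deliver 2→1: n1:foll/b6/[-]
after 5 — deliver 1→2: n2:lead/b6/[-]
after 6 — propose(2,'p'): ·
after 7 — deliver 2→1: n1:foll/b6/[p]
after 8 — deliver 1→2: ·
after 9 — deliver 2→0: n0:foll/b6/[p]
after 10 — deliver 0→2: n2:lead/b6/[p]
after 11 — timeout(0): n0:cand/b8/[p]
after 12 — deliver 0→1: n1:foll/b8/[p]
after 13 — deliver 1→0: ·
after 14 — deliver 0→3: n3:foll/b8/[-]
after 15 — deliver 3→0: n0:lead/b8/[p]
after 16 — deliver 2→3: ·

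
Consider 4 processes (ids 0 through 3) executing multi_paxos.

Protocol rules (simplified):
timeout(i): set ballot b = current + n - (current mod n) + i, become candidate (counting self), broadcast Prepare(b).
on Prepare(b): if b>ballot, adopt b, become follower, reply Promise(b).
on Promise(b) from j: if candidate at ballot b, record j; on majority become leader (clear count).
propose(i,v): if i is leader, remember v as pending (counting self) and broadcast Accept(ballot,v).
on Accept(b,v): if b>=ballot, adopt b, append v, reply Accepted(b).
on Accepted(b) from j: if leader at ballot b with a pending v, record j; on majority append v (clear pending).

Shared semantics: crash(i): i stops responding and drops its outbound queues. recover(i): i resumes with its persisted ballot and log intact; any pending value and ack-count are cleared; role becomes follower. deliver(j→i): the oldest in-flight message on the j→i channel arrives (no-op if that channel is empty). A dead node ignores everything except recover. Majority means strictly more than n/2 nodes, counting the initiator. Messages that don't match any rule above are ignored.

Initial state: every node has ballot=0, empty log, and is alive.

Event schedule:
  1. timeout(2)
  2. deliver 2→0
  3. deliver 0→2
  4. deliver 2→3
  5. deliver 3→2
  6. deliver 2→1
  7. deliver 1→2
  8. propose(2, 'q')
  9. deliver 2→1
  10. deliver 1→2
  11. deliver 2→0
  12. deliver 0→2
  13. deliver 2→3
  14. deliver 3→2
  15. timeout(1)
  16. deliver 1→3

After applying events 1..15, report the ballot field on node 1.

9

[1] timeout(2) → N2(cand b6 [-])
[2] deliver 2→0 → N0(foll b6 [-])
[3] deliver 0→2 → ∅
[4] deliver 2→3 → N3(foll b6 [-])
[5] deliver 3→2 → N2(lead b6 [-])
[6] deliver 2→1 → N1(foll b6 [-])
[7] deliver 1→2 → ∅
[8] propose(2,'q') → ∅
[9] deliver 2→1 → N1(foll b6 [q])
[10] deliver 1→2 → ∅
[11] deliver 2→0 → N0(foll b6 [q])
[12] deliver 0→2 → N2(lead b6 [q])
[13] deliver 2→3 → N3(foll b6 [q])
[14] deliver 3→2 → ∅
[15] timeout(1) → N1(cand b9 [q])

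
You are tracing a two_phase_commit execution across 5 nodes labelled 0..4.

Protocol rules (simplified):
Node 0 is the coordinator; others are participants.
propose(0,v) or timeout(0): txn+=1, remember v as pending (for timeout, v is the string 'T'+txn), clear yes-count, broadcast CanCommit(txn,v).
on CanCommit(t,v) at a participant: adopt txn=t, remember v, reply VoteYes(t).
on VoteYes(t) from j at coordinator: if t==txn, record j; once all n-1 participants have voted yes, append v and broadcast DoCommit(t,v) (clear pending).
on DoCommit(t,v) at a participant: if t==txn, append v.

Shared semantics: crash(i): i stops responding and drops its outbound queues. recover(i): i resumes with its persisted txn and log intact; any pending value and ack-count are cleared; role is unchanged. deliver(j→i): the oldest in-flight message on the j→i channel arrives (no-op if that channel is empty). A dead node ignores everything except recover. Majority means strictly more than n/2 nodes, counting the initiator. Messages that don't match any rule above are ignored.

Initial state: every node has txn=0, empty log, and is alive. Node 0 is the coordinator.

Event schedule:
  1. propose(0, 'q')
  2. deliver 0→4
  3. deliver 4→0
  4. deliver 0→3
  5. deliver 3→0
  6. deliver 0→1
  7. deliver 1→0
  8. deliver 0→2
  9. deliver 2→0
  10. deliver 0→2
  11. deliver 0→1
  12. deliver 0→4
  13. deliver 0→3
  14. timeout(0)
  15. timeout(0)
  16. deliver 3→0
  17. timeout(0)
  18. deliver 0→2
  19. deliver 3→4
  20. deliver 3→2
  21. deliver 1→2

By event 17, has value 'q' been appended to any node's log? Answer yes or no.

step 1 propose(0,'q'): 0={coor,t=1,log=-}
step 2 deliver 0→4: 4={part,t=1,log=-}
step 3 deliver 4→0: —
step 4 deliver 0→3: 3={part,t=1,log=-}
step 5 deliver 3→0: —
step 6 deliver 0→1: 1={part,t=1,log=-}
step 7 deliver 1→0: —
step 8 deliver 0→2: 2={part,t=1,log=-}
step 9 deliver 2→0: 0={coor,t=1,log=q}
step 10 deliver 0→2: 2={part,t=1,log=q}
step 11 deliver 0→1: 1={part,t=1,log=q}
step 12 deliver 0→4: 4={part,t=1,log=q}
step 13 deliver 0→3: 3={part,t=1,log=q}
step 14 timeout(0): 0={coor,t=2,log=q}
step 15 timeout(0): 0={coor,t=3,log=q}
step 16 deliver 3→0: —
step 17 timeout(0): 0={coor,t=4,log=q}

yes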